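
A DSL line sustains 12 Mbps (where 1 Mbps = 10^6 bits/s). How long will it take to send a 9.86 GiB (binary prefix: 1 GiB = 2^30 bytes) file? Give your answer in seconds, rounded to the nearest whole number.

9.86 GiB = 10,587,094,384.64 bytes = 84,696,755,077.12 bits
12 Mbps = 12,000,000 bits/s
time = 84,696,755,077.12 / 12,000,000 = 7,058 s

7,058 seconds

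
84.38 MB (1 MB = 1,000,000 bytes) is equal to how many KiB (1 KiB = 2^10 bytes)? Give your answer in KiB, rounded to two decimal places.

84.38 MB = 84.38 × 10^6 bytes = 84,380,000 bytes
1 KiB = 2^10 bytes = 1,024 bytes
84,380,000 / 1,024 = 82,402.34 KiB

82,402.34 KiB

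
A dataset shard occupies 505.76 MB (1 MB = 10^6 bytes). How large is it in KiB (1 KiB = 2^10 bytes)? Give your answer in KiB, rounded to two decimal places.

505.76 MB × 1,000,000 bytes/MB = 505,760,000 bytes
1 KiB = 2^10 bytes = 1,024 bytes
505,760,000 / 1,024 = 493,906.25 KiB

493,906.25 KiB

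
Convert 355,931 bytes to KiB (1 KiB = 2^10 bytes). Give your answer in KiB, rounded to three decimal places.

355,931 bytes given.
1 KiB = 1,024 bytes
355,931 / 1,024 = 347.589 KiB

347.589 KiB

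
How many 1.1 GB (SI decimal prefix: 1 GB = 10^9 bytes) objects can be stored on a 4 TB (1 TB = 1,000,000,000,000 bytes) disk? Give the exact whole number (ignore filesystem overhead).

3,636

Capacity: 4 TB = 4,000,000,000,000 bytes
Per item: 1.1 GB = 1,100,000,000 bytes
⌊4,000,000,000,000 / 1,100,000,000⌋ = 3,636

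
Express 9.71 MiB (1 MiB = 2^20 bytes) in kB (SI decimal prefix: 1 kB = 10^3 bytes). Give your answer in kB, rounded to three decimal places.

10,181.673 kB

9.71 MiB = 9.71 × 2^20 bytes = 10,181,672.96 bytes
1 kB = 1,000 bytes
10,181,672.96 / 1,000 = 10,181.673 kB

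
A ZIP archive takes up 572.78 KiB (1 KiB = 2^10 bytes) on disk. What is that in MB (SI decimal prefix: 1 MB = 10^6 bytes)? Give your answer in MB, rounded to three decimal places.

572.78 KiB = 572.78 × 2^10 bytes = 586,526.72 bytes
1 MB = 10^6 bytes = 1,000,000 bytes
586,526.72 / 1,000,000 = 0.587 MB

0.587 MB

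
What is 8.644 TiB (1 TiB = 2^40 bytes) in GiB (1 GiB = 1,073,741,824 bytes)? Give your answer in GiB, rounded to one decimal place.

8,851.5 GiB

8.644 TiB × 1,099,511,627,776 bytes/TiB = 9,504,178,510,495.744 bytes
1 GiB = 1,073,741,824 bytes
9,504,178,510,495.744 / 1,073,741,824 = 8,851.5 GiB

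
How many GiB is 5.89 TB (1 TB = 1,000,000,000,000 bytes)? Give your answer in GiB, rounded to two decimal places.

5,485.49 GiB

5.89 TB = 5.89 × 10^12 bytes = 5,890,000,000,000 bytes
1 GiB = 1,073,741,824 bytes
5,890,000,000,000 / 1,073,741,824 = 5,485.49 GiB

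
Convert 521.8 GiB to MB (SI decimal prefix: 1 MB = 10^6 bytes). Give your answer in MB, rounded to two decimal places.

560,278.48 MB

521.8 GiB = 521.8 × 2^30 bytes = 560,278,483,763.2 bytes
1 MB = 10^6 bytes = 1,000,000 bytes
560,278,483,763.2 / 1,000,000 = 560,278.48 MB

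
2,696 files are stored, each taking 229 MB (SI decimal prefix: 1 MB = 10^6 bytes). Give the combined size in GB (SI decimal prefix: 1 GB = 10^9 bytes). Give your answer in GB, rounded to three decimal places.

617.384 GB

Total = 2,696 × 229 MB = 617,384 MB
= 617,384 × 1,000,000 bytes = 617,384,000,000 bytes
1 GB = 1,000,000,000 bytes
617,384,000,000 / 1,000,000,000 = 617.384 GB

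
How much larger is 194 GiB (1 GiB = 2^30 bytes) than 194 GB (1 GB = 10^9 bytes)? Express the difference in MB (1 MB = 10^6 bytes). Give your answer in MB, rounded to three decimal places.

194 GiB = 194 × 1,073,741,824 = 208,305,913,856 bytes
194 GB = 194 × 1,000,000,000 = 194,000,000,000 bytes
difference = 14,305,913,856 bytes
14,305,913,856 / 1,000,000 = 14,305.914 MB

14,305.914 MB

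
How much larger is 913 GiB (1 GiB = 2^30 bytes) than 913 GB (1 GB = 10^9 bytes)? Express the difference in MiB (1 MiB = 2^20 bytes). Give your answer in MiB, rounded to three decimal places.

64,207.349 MiB

913 GiB = 913 × 1,073,741,824 = 980,326,285,312 bytes
913 GB = 913 × 1,000,000,000 = 913,000,000,000 bytes
difference = 67,326,285,312 bytes
67,326,285,312 / 1,048,576 = 64,207.349 MiB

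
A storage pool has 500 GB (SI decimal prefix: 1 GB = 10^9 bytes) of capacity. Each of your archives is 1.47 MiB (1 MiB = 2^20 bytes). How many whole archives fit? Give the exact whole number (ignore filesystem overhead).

324,379

Capacity: 500 GB = 500,000,000,000 bytes
Per item: 1.47 MiB = 1,541,406.72 bytes
⌊500,000,000,000 / 1,541,406.72⌋ = 324,379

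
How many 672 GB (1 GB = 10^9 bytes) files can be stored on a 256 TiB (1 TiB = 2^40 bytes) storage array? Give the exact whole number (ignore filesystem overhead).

Capacity: 256 TiB = 281,474,976,710,656 bytes
Per item: 672 GB = 672,000,000,000 bytes
⌊281,474,976,710,656 / 672,000,000,000⌋ = 418

418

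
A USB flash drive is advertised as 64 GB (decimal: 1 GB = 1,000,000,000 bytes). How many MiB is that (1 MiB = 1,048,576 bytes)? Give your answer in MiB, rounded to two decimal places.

61,035.16 MiB

64 GB = 64 × 10^9 bytes = 64,000,000,000 bytes
1 MiB = 2^20 bytes = 1,048,576 bytes
64,000,000,000 / 1,048,576 = 61,035.16 MiB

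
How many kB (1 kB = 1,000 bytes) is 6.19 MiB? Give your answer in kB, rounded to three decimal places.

6.19 MiB = 6.19 × 2^20 bytes = 6,490,685.44 bytes
1 kB = 1,000 bytes
6,490,685.44 / 1,000 = 6,490.685 kB

6,490.685 kB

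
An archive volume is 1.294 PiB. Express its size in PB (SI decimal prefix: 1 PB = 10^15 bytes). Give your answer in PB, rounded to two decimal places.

1.294 PiB = 1.294 × 2^50 bytes = 1,456,914,479,454,355.456 bytes
1 PB = 10^15 bytes = 1,000,000,000,000,000 bytes
1,456,914,479,454,355.456 / 1,000,000,000,000,000 = 1.46 PB

1.46 PB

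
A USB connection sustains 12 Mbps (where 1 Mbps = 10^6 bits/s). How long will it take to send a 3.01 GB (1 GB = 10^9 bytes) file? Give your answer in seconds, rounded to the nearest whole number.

2,007 seconds

3.01 GB = 3,010,000,000 bytes = 24,080,000,000 bits
12 Mbps = 12,000,000 bits/s
time = 24,080,000,000 / 12,000,000 = 2,007 s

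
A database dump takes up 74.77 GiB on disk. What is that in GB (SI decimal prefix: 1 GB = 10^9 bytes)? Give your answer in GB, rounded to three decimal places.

74.77 GiB = 74.77 × 2^30 bytes = 80,283,676,180.48 bytes
1 GB = 1,000,000,000 bytes
80,283,676,180.48 / 1,000,000,000 = 80.284 GB

80.284 GB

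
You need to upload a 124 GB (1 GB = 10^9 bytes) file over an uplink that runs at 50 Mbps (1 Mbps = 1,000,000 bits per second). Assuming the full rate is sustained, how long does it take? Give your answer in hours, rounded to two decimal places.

124 GB = 124,000,000,000 bytes = 992,000,000,000 bits
50 Mbps = 50,000,000 bits/s
time = 992,000,000,000 / 50,000,000 = 19,840.0000 s
19,840.0000 s / 3600 = 5.51 hours

5.51 hours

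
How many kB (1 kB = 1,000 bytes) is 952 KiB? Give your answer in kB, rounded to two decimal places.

952 KiB × 1,024 bytes/KiB = 974,848 bytes
1 kB = 1,000 bytes
974,848 / 1,000 = 974.85 kB

974.85 kB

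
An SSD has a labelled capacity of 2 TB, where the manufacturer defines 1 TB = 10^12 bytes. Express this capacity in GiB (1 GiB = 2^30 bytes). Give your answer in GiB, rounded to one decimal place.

1,862.6 GiB

2 TB × 1,000,000,000,000 bytes/TB = 2,000,000,000,000 bytes
1 GiB = 1,073,741,824 bytes
2,000,000,000,000 / 1,073,741,824 = 1,862.6 GiB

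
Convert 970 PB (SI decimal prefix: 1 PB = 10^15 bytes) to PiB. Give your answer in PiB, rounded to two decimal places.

970 PB = 970 × 10^15 bytes = 970,000,000,000,000,000 bytes
1 PiB = 2^50 bytes = 1,125,899,906,842,624 bytes
970,000,000,000,000,000 / 1,125,899,906,842,624 = 861.53 PiB

861.53 PiB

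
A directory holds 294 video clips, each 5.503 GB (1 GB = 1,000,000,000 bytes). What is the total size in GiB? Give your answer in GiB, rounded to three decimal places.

Total = 294 × 5.503 GB = 1617.882 GB
= 1617.882 × 1,000,000,000 bytes = 1,617,882,000,000 bytes
1 GiB = 1,073,741,824 bytes
1,617,882,000,000 / 1,073,741,824 = 1,506.770 GiB

1,506.770 GiB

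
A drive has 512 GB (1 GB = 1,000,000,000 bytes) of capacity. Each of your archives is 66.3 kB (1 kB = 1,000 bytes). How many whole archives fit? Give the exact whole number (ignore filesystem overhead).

Capacity: 512 GB = 512,000,000,000 bytes
Per item: 66.3 kB = 66,300 bytes
⌊512,000,000,000 / 66,300⌋ = 7,722,473

7,722,473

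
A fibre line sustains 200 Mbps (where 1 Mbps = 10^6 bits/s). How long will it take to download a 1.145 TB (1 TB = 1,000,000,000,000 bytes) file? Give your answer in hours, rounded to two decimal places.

1.145 TB = 1,145,000,000,000 bytes = 9,160,000,000,000 bits
200 Mbps = 200,000,000 bits/s
time = 9,160,000,000,000 / 200,000,000 = 45,800.0000 s
45,800.0000 s / 3600 = 12.72 hours

12.72 hours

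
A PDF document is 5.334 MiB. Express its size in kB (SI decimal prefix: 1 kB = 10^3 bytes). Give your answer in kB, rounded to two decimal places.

5.334 MiB × 1,048,576 bytes/MiB = 5,593,104.384 bytes
1 kB = 10^3 bytes = 1,000 bytes
5,593,104.384 / 1,000 = 5,593.10 kB

5,593.10 kB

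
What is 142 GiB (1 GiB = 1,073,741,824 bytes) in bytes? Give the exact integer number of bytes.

142 × 1,073,741,824 = 152,471,339,008 bytes  (1 GiB = 2^30 bytes)

152,471,339,008 bytes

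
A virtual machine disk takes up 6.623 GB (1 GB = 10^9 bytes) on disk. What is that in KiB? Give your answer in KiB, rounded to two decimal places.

6.623 GB = 6.623 × 10^9 bytes = 6,623,000,000 bytes
1 KiB = 1,024 bytes
6,623,000,000 / 1,024 = 6,467,773.44 KiB

6,467,773.44 KiB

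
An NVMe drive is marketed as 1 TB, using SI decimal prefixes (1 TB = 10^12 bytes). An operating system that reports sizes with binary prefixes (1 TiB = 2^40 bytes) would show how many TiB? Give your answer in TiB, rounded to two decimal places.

1 TB = 1 × 10^12 bytes = 1,000,000,000,000 bytes
1 TiB = 2^40 bytes = 1,099,511,627,776 bytes
1,000,000,000,000 / 1,099,511,627,776 = 0.91 TiB

0.91 TiB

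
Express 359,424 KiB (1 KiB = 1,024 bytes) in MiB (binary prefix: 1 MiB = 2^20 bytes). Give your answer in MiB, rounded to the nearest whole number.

351 MiB

359,424 KiB × 1,024 bytes/KiB = 368,050,176 bytes
1 MiB = 1,048,576 bytes
368,050,176 / 1,048,576 = 351 MiB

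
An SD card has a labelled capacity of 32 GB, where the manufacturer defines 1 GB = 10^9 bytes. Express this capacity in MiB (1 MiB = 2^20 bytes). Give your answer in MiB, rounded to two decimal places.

30,517.58 MiB

32 GB = 32 × 10^9 bytes = 32,000,000,000 bytes
1 MiB = 2^20 bytes = 1,048,576 bytes
32,000,000,000 / 1,048,576 = 30,517.58 MiB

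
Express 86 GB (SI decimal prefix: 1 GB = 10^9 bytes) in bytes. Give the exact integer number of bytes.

86 × 1,000,000,000 = 86,000,000,000 bytes

86,000,000,000 bytes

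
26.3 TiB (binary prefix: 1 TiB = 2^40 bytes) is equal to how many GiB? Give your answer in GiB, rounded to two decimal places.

26,931.20 GiB

26.3 TiB = 26.3 × 2^40 bytes = 28,917,155,810,508.8 bytes
1 GiB = 1,073,741,824 bytes
28,917,155,810,508.8 / 1,073,741,824 = 26,931.20 GiB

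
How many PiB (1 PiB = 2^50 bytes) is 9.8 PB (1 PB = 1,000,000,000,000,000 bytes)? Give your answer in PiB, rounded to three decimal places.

8.704 PiB

9.8 PB = 9.8 × 10^15 bytes = 9,800,000,000,000,000 bytes
1 PiB = 1,125,899,906,842,624 bytes
9,800,000,000,000,000 / 1,125,899,906,842,624 = 8.704 PiB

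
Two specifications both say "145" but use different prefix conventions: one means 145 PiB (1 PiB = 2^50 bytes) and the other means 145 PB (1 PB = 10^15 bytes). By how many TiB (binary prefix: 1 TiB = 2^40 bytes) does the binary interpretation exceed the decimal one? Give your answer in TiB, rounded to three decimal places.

16,603.268 TiB

145 PiB = 145 × 1,125,899,906,842,624 = 163,255,486,492,180,480 bytes
145 PB = 145 × 1,000,000,000,000,000 = 145,000,000,000,000,000 bytes
difference = 18,255,486,492,180,480 bytes
18,255,486,492,180,480 / 1,099,511,627,776 = 16,603.268 TiB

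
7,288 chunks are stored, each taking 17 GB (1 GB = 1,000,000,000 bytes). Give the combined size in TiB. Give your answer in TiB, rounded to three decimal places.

112.683 TiB

Total = 7,288 × 17 GB = 123,896 GB
= 123,896 × 1,000,000,000 bytes = 123,896,000,000,000 bytes
1 TiB = 1,099,511,627,776 bytes
123,896,000,000,000 / 1,099,511,627,776 = 112.683 TiB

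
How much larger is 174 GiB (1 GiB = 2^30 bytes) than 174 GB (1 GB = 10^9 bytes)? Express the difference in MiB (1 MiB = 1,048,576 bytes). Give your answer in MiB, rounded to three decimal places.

12,236.669 MiB

174 GiB = 174 × 1,073,741,824 = 186,831,077,376 bytes
174 GB = 174 × 1,000,000,000 = 174,000,000,000 bytes
difference = 12,831,077,376 bytes
12,831,077,376 / 1,048,576 = 12,236.669 MiB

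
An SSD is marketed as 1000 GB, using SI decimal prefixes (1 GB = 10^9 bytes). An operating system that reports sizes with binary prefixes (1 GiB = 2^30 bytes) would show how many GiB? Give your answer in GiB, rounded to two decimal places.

931.32 GiB

1000 GB × 1,000,000,000 bytes/GB = 1,000,000,000,000 bytes
1 GiB = 1,073,741,824 bytes
1,000,000,000,000 / 1,073,741,824 = 931.32 GiB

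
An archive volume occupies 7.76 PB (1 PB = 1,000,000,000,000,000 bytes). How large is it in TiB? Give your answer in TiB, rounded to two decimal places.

7.76 PB × 1,000,000,000,000,000 bytes/PB = 7,760,000,000,000,000 bytes
1 TiB = 1,099,511,627,776 bytes
7,760,000,000,000,000 / 1,099,511,627,776 = 7,057.68 TiB

7,057.68 TiB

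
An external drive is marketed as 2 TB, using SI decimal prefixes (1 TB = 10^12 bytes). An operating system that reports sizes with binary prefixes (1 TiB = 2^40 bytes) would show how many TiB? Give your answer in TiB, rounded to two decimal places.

1.82 TiB

2 TB = 2 × 10^12 bytes = 2,000,000,000,000 bytes
1 TiB = 2^40 bytes = 1,099,511,627,776 bytes
2,000,000,000,000 / 1,099,511,627,776 = 1.82 TiB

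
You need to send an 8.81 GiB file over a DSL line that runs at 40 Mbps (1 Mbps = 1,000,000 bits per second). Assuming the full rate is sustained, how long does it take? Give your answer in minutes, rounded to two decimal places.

31.53 minutes

8.81 GiB = 9,459,665,469.44 bytes = 75,677,323,755.52 bits
40 Mbps = 40,000,000 bits/s
time = 75,677,323,755.52 / 40,000,000 = 1,891.933 s
1,891.933 s / 60 = 31.53 minutes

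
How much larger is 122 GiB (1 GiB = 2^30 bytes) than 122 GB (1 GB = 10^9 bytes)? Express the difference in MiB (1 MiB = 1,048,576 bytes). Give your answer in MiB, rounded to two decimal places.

8,579.73 MiB

122 GiB = 122 × 1,073,741,824 = 130,996,502,528 bytes
122 GB = 122 × 1,000,000,000 = 122,000,000,000 bytes
difference = 8,996,502,528 bytes
8,996,502,528 / 1,048,576 = 8,579.73 MiB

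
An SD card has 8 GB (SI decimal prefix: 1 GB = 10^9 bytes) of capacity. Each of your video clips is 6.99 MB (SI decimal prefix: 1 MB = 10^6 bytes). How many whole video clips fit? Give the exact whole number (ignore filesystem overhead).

Capacity: 8 GB = 8,000,000,000 bytes
Per item: 6.99 MB = 6,990,000 bytes
⌊8,000,000,000 / 6,990,000⌋ = 1,144

1,144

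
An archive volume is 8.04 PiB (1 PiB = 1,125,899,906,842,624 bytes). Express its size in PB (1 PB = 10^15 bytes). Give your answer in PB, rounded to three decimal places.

8.04 PiB = 8.04 × 2^50 bytes = 9,052,235,251,014,696.96 bytes
1 PB = 10^15 bytes = 1,000,000,000,000,000 bytes
9,052,235,251,014,696.96 / 1,000,000,000,000,000 = 9.052 PB

9.052 PB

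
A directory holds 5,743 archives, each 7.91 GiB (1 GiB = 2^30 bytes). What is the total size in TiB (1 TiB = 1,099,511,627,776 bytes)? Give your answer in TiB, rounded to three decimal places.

Total = 5,743 × 7.91 GiB = 45427.13 GiB
= 45427.13 × 1,073,741,824 bytes = 48,777,009,425,285.12 bytes
1 TiB = 1,099,511,627,776 bytes
48,777,009,425,285.12 / 1,099,511,627,776 = 44.362 TiB

44.362 TiB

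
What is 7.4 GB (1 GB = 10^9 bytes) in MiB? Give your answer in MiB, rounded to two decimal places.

7.4 GB × 1,000,000,000 bytes/GB = 7,400,000,000 bytes
1 MiB = 2^20 bytes = 1,048,576 bytes
7,400,000,000 / 1,048,576 = 7,057.19 MiB

7,057.19 MiB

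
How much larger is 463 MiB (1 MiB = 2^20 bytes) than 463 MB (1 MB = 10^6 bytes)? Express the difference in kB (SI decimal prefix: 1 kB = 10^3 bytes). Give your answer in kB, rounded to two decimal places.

22,490.69 kB

463 MiB = 463 × 1,048,576 = 485,490,688 bytes
463 MB = 463 × 1,000,000 = 463,000,000 bytes
difference = 22,490,688 bytes
22,490,688 / 1,000 = 22,490.69 kB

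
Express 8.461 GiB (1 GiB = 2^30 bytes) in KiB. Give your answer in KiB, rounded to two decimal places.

8.461 GiB = 8.461 × 2^30 bytes = 9,084,929,572.864 bytes
1 KiB = 1,024 bytes
9,084,929,572.864 / 1,024 = 8,872,001.54 KiB

8,872,001.54 KiB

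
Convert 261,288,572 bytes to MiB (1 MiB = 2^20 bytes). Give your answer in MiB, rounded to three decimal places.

249.184 MiB

261,288,572 bytes given.
1 MiB = 1,048,576 bytes
261,288,572 / 1,048,576 = 249.184 MiB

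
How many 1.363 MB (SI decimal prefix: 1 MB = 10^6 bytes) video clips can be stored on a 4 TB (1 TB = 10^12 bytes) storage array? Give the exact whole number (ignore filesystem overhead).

Capacity: 4 TB = 4,000,000,000,000 bytes
Per item: 1.363 MB = 1,363,000 bytes
⌊4,000,000,000,000 / 1,363,000⌋ = 2,934,702

2,934,702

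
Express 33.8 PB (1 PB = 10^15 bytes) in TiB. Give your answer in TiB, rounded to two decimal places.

30,740.92 TiB

33.8 PB = 33.8 × 10^15 bytes = 33,800,000,000,000,000 bytes
1 TiB = 2^40 bytes = 1,099,511,627,776 bytes
33,800,000,000,000,000 / 1,099,511,627,776 = 30,740.92 TiB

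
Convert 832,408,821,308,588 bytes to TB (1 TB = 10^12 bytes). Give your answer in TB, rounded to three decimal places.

832.409 TB

832,408,821,308,588 bytes given.
1 TB = 10^12 bytes = 1,000,000,000,000 bytes
832,408,821,308,588 / 1,000,000,000,000 = 832.409 TB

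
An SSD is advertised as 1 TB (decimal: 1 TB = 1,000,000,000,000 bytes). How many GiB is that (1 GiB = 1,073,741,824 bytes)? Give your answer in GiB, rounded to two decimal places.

931.32 GiB

1 TB = 1 × 10^12 bytes = 1,000,000,000,000 bytes
1 GiB = 2^30 bytes = 1,073,741,824 bytes
1,000,000,000,000 / 1,073,741,824 = 931.32 GiB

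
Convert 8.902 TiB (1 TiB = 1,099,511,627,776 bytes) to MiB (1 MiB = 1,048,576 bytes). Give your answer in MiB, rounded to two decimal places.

8.902 TiB = 8.902 × 2^40 bytes = 9,787,852,510,461.952 bytes
1 MiB = 2^20 bytes = 1,048,576 bytes
9,787,852,510,461.952 / 1,048,576 = 9,334,423.55 MiB

9,334,423.55 MiB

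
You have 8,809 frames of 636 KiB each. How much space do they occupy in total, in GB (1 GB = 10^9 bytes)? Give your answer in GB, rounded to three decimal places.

5.737 GB

Total = 8,809 × 636 KiB = 5,602,524 KiB
= 5,602,524 × 1,024 bytes = 5,736,984,576 bytes
1 GB = 1,000,000,000 bytes
5,736,984,576 / 1,000,000,000 = 5.737 GB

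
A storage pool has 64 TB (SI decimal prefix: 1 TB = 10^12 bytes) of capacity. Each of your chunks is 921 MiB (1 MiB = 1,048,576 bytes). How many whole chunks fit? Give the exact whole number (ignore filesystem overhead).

Capacity: 64 TB = 64,000,000,000,000 bytes
Per item: 921 MiB = 965,738,496 bytes
⌊64,000,000,000,000 / 965,738,496⌋ = 66,270

66,270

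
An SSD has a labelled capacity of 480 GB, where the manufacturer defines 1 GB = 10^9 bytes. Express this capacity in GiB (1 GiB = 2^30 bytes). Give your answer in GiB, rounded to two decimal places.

447.03 GiB

480 GB × 1,000,000,000 bytes/GB = 480,000,000,000 bytes
1 GiB = 1,073,741,824 bytes
480,000,000,000 / 1,073,741,824 = 447.03 GiB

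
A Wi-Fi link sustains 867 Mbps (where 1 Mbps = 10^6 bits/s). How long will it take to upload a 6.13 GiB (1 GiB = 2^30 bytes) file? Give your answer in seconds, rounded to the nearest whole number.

61 seconds

6.13 GiB = 6,582,037,381.12 bytes = 52,656,299,048.96 bits
867 Mbps = 867,000,000 bits/s
time = 52,656,299,048.96 / 867,000,000 = 61 s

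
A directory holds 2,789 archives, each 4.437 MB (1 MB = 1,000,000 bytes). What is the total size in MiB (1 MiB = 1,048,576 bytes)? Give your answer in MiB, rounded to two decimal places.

11,801.52 MiB

Total = 2,789 × 4.437 MB = 12374.793 MB
= 12374.793 × 1,000,000 bytes = 12,374,793,000 bytes
1 MiB = 1,048,576 bytes
12,374,793,000 / 1,048,576 = 11,801.52 MiB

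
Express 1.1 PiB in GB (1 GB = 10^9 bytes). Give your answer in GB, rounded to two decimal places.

1,238,489.90 GB

1.1 PiB = 1.1 × 2^50 bytes = 1,238,489,897,526,886.4 bytes
1 GB = 1,000,000,000 bytes
1,238,489,897,526,886.4 / 1,000,000,000 = 1,238,489.90 GB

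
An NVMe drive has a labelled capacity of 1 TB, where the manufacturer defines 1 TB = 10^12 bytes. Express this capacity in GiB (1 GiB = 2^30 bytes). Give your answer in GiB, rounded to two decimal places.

1 TB × 1,000,000,000,000 bytes/TB = 1,000,000,000,000 bytes
1 GiB = 2^30 bytes = 1,073,741,824 bytes
1,000,000,000,000 / 1,073,741,824 = 931.32 GiB

931.32 GiB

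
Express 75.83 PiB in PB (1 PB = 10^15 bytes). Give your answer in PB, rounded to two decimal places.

85.38 PB

75.83 PiB × 1,125,899,906,842,624 bytes/PiB = 85,376,989,935,876,177.92 bytes
1 PB = 10^15 bytes = 1,000,000,000,000,000 bytes
85,376,989,935,876,177.92 / 1,000,000,000,000,000 = 85.38 PB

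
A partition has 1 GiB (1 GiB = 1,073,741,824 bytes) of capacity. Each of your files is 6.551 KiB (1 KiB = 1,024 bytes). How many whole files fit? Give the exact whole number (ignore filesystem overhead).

Capacity: 1 GiB = 1,073,741,824 bytes
Per item: 6.551 KiB = 6,708.224 bytes
⌊1,073,741,824 / 6,708.224⌋ = 160,063

160,063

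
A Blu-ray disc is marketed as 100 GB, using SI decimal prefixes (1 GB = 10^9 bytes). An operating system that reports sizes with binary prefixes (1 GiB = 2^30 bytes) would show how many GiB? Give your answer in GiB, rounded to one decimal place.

100 GB = 100 × 10^9 bytes = 100,000,000,000 bytes
1 GiB = 1,073,741,824 bytes
100,000,000,000 / 1,073,741,824 = 93.1 GiB

93.1 GiB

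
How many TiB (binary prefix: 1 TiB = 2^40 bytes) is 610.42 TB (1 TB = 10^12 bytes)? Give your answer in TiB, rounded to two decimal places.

555.17 TiB

610.42 TB = 610.42 × 10^12 bytes = 610,420,000,000,000 bytes
1 TiB = 1,099,511,627,776 bytes
610,420,000,000,000 / 1,099,511,627,776 = 555.17 TiB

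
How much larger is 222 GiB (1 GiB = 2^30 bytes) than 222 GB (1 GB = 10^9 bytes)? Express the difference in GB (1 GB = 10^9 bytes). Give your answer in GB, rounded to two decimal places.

222 GiB = 222 × 1,073,741,824 = 238,370,684,928 bytes
222 GB = 222 × 1,000,000,000 = 222,000,000,000 bytes
difference = 16,370,684,928 bytes
16,370,684,928 / 1,000,000,000 = 16.37 GB

16.37 GB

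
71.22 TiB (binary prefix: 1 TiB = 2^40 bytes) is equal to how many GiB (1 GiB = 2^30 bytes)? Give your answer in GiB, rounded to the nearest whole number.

71.22 TiB = 71.22 × 2^40 bytes = 78,307,218,130,206.72 bytes
1 GiB = 2^30 bytes = 1,073,741,824 bytes
78,307,218,130,206.72 / 1,073,741,824 = 72,929 GiB

72,929 GiB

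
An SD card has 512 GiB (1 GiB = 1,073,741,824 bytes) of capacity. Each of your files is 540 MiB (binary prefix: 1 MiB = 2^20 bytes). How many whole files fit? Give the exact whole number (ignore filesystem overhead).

Capacity: 512 GiB = 549,755,813,888 bytes
Per item: 540 MiB = 566,231,040 bytes
⌊549,755,813,888 / 566,231,040⌋ = 970

970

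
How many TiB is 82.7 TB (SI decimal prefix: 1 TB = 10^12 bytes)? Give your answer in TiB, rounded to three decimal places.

82.7 TB = 82.7 × 10^12 bytes = 82,700,000,000,000 bytes
1 TiB = 2^40 bytes = 1,099,511,627,776 bytes
82,700,000,000,000 / 1,099,511,627,776 = 75.215 TiB

75.215 TiB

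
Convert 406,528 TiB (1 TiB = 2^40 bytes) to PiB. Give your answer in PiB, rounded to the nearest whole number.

397 PiB

406,528 TiB = 406,528 × 2^40 bytes = 446,982,263,016,521,728 bytes
1 PiB = 1,125,899,906,842,624 bytes
446,982,263,016,521,728 / 1,125,899,906,842,624 = 397 PiB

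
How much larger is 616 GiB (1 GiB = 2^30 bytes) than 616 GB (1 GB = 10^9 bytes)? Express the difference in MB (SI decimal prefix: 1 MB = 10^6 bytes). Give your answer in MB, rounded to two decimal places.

45,424.96 MB

616 GiB = 616 × 1,073,741,824 = 661,424,963,584 bytes
616 GB = 616 × 1,000,000,000 = 616,000,000,000 bytes
difference = 45,424,963,584 bytes
45,424,963,584 / 1,000,000 = 45,424.96 MB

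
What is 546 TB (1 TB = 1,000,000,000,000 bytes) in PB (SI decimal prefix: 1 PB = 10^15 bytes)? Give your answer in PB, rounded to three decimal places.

546 TB = 546 × 10^12 bytes = 546,000,000,000,000 bytes
1 PB = 1,000,000,000,000,000 bytes
546,000,000,000,000 / 1,000,000,000,000,000 = 0.546 PB

0.546 PB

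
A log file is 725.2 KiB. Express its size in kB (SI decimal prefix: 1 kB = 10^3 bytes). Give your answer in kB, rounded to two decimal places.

725.2 KiB × 1,024 bytes/KiB = 742,604.8 bytes
1 kB = 1,000 bytes
742,604.8 / 1,000 = 742.60 kB

742.60 kB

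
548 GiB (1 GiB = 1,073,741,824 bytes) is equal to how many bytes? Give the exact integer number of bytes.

548 × 1,073,741,824 = 588,410,519,552 bytes  (1 GiB = 2^30 bytes)

588,410,519,552 bytes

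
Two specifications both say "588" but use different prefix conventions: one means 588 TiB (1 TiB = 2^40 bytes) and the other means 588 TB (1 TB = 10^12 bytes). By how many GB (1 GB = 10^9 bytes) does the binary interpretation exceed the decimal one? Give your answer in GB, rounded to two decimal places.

58,512.84 GB

588 TiB = 588 × 1,099,511,627,776 = 646,512,837,132,288 bytes
588 TB = 588 × 1,000,000,000,000 = 588,000,000,000,000 bytes
difference = 58,512,837,132,288 bytes
58,512,837,132,288 / 1,000,000,000 = 58,512.84 GB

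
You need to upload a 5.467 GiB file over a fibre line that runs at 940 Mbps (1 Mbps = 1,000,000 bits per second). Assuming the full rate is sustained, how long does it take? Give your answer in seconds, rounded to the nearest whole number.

50 seconds

5.467 GiB = 5,870,146,551.808 bytes = 46,961,172,414.464 bits
940 Mbps = 940,000,000 bits/s
time = 46,961,172,414.464 / 940,000,000 = 50 s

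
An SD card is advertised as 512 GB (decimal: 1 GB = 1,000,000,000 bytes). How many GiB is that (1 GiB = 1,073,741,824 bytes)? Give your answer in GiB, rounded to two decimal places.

512 GB × 1,000,000,000 bytes/GB = 512,000,000,000 bytes
1 GiB = 2^30 bytes = 1,073,741,824 bytes
512,000,000,000 / 1,073,741,824 = 476.84 GiB

476.84 GiB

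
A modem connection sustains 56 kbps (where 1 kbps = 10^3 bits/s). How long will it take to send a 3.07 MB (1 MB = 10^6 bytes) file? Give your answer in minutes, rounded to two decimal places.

7.31 minutes

3.07 MB = 3,070,000 bytes = 24,560,000 bits
56 kbps = 56,000 bits/s
time = 24,560,000 / 56,000 = 438.571 s
438.571 s / 60 = 7.31 minutes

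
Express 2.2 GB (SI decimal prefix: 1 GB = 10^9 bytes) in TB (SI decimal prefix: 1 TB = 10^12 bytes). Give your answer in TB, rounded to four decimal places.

2.2 GB × 1,000,000,000 bytes/GB = 2,200,000,000 bytes
1 TB = 10^12 bytes = 1,000,000,000,000 bytes
2,200,000,000 / 1,000,000,000,000 = 0.0022 TB

0.0022 TB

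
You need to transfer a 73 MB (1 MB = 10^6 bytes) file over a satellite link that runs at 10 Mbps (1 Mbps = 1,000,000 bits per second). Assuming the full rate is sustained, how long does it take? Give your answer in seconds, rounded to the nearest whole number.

58 seconds

73 MB = 73,000,000 bytes = 584,000,000 bits
10 Mbps = 10,000,000 bits/s
time = 584,000,000 / 10,000,000 = 58 s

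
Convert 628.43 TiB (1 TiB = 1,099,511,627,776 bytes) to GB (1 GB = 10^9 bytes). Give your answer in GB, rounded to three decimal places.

690,966.092 GB

628.43 TiB = 628.43 × 2^40 bytes = 690,966,092,243,271.68 bytes
1 GB = 10^9 bytes = 1,000,000,000 bytes
690,966,092,243,271.68 / 1,000,000,000 = 690,966.092 GB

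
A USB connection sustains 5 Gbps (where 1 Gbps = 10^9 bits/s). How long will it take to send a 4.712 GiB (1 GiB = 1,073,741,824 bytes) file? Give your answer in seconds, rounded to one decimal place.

4.712 GiB = 5,059,471,474.688 bytes = 40,475,771,797.504 bits
5 Gbps = 5,000,000,000 bits/s
time = 40,475,771,797.504 / 5,000,000,000 = 8.1 s

8.1 seconds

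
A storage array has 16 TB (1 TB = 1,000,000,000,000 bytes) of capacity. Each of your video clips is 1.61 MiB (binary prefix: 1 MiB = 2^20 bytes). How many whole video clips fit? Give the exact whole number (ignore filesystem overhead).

9,477,508

Capacity: 16 TB = 16,000,000,000,000 bytes
Per item: 1.61 MiB = 1,688,207.36 bytes
⌊16,000,000,000,000 / 1,688,207.36⌋ = 9,477,508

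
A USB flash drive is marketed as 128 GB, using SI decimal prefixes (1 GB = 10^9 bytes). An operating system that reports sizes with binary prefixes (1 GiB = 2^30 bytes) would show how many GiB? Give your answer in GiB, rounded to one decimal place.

128 GB × 1,000,000,000 bytes/GB = 128,000,000,000 bytes
1 GiB = 2^30 bytes = 1,073,741,824 bytes
128,000,000,000 / 1,073,741,824 = 119.2 GiB

119.2 GiB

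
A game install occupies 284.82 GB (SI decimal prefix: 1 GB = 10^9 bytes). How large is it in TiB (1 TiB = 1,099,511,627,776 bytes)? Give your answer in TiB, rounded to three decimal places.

284.82 GB × 1,000,000,000 bytes/GB = 284,820,000,000 bytes
1 TiB = 2^40 bytes = 1,099,511,627,776 bytes
284,820,000,000 / 1,099,511,627,776 = 0.259 TiB

0.259 TiB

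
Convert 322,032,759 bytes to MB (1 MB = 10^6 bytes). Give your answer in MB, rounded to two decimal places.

322,032,759 bytes given.
1 MB = 1,000,000 bytes
322,032,759 / 1,000,000 = 322.03 MB

322.03 MB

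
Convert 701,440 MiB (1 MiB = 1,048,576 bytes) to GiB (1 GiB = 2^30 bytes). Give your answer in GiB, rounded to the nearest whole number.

685 GiB

701,440 MiB = 701,440 × 2^20 bytes = 735,513,149,440 bytes
1 GiB = 2^30 bytes = 1,073,741,824 bytes
735,513,149,440 / 1,073,741,824 = 685 GiB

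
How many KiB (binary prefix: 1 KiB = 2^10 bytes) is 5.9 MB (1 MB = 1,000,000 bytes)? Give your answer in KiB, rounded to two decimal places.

5.9 MB × 1,000,000 bytes/MB = 5,900,000 bytes
1 KiB = 1,024 bytes
5,900,000 / 1,024 = 5,761.72 KiB

5,761.72 KiB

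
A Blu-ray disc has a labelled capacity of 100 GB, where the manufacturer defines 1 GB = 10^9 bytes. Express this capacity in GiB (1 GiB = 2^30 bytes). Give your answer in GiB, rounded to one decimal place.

93.1 GiB

100 GB × 1,000,000,000 bytes/GB = 100,000,000,000 bytes
1 GiB = 1,073,741,824 bytes
100,000,000,000 / 1,073,741,824 = 93.1 GiB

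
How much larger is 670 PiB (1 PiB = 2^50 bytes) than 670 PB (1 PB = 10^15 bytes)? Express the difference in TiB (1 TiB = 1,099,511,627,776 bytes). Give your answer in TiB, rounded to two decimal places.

670 PiB = 670 × 1,125,899,906,842,624 = 754,352,937,584,558,080 bytes
670 PB = 670 × 1,000,000,000,000,000 = 670,000,000,000,000,000 bytes
difference = 84,352,937,584,558,080 bytes
84,352,937,584,558,080 / 1,099,511,627,776 = 76,718.55 TiB

76,718.55 TiB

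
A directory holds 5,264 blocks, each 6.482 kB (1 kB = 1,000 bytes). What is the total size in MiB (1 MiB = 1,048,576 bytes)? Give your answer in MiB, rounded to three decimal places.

32.541 MiB

Total = 5,264 × 6.482 kB = 34121.248 kB
= 34121.248 × 1,000 bytes = 34,121,248 bytes
1 MiB = 1,048,576 bytes
34,121,248 / 1,048,576 = 32.541 MiB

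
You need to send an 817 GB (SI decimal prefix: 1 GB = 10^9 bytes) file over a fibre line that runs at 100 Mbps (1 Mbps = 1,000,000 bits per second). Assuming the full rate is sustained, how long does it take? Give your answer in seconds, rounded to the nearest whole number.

65,360 seconds

817 GB = 817,000,000,000 bytes = 6,536,000,000,000 bits
100 Mbps = 100,000,000 bits/s
time = 6,536,000,000,000 / 100,000,000 = 65,360 s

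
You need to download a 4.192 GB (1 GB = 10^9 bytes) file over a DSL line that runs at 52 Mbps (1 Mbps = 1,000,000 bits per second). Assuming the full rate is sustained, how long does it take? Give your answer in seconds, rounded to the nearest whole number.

645 seconds

4.192 GB = 4,192,000,000 bytes = 33,536,000,000 bits
52 Mbps = 52,000,000 bits/s
time = 33,536,000,000 / 52,000,000 = 645 s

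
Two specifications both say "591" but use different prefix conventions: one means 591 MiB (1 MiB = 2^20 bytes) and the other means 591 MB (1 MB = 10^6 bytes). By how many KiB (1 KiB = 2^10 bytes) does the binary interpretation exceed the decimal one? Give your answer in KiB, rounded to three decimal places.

28,035.563 KiB

591 MiB = 591 × 1,048,576 = 619,708,416 bytes
591 MB = 591 × 1,000,000 = 591,000,000 bytes
difference = 28,708,416 bytes
28,708,416 / 1,024 = 28,035.563 KiB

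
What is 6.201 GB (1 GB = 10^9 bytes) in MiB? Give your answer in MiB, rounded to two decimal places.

6.201 GB = 6.201 × 10^9 bytes = 6,201,000,000 bytes
1 MiB = 1,048,576 bytes
6,201,000,000 / 1,048,576 = 5,913.73 MiB

5,913.73 MiB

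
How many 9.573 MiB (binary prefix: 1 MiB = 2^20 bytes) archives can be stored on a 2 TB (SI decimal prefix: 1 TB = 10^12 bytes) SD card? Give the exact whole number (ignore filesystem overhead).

199,242

Capacity: 2 TB = 2,000,000,000,000 bytes
Per item: 9.573 MiB = 10,038,018.048 bytes
⌊2,000,000,000,000 / 10,038,018.048⌋ = 199,242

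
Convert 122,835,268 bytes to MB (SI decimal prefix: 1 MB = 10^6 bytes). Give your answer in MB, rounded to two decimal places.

122,835,268 bytes given.
1 MB = 1,000,000 bytes
122,835,268 / 1,000,000 = 122.84 MB

122.84 MB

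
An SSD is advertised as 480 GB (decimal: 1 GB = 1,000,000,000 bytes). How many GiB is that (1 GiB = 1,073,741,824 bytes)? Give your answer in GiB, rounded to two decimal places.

480 GB = 480 × 10^9 bytes = 480,000,000,000 bytes
1 GiB = 2^30 bytes = 1,073,741,824 bytes
480,000,000,000 / 1,073,741,824 = 447.03 GiB

447.03 GiB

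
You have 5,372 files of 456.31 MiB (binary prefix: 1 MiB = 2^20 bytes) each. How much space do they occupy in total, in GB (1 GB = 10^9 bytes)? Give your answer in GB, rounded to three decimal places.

2,570.372 GB

Total = 5,372 × 456.31 MiB = 2451297.32 MiB
= 2451297.32 × 1,048,576 bytes = 2,570,371,538,616.32 bytes
1 GB = 1,000,000,000 bytes
2,570,371,538,616.32 / 1,000,000,000 = 2,570.372 GB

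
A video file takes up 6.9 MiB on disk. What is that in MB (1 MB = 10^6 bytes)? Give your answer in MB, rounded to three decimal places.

6.9 MiB × 1,048,576 bytes/MiB = 7,235,174.4 bytes
1 MB = 10^6 bytes = 1,000,000 bytes
7,235,174.4 / 1,000,000 = 7.235 MB

7.235 MB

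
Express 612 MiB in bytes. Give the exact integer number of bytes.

641,728,512 bytes

612 × 1,048,576 = 641,728,512 bytes  (1 MiB = 2^20 bytes)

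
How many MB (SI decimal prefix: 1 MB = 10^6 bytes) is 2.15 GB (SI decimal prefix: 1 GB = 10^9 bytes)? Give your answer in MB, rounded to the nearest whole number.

2.15 GB = 2.15 × 10^9 bytes = 2,150,000,000 bytes
1 MB = 1,000,000 bytes
2,150,000,000 / 1,000,000 = 2,150 MB

2,150 MB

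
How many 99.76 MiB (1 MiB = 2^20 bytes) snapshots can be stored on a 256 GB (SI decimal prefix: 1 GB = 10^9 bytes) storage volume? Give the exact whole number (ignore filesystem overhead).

2,447

Capacity: 256 GB = 256,000,000,000 bytes
Per item: 99.76 MiB = 104,605,941.76 bytes
⌊256,000,000,000 / 104,605,941.76⌋ = 2,447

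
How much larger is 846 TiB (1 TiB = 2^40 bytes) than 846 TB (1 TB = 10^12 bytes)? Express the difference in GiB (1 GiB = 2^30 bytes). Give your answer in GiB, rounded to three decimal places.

78,405.102 GiB

846 TiB = 846 × 1,099,511,627,776 = 930,186,837,098,496 bytes
846 TB = 846 × 1,000,000,000,000 = 846,000,000,000,000 bytes
difference = 84,186,837,098,496 bytes
84,186,837,098,496 / 1,073,741,824 = 78,405.102 GiB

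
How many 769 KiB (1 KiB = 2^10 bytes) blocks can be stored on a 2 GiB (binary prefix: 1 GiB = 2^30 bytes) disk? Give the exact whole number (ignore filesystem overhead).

2,727

Capacity: 2 GiB = 2,147,483,648 bytes
Per item: 769 KiB = 787,456 bytes
⌊2,147,483,648 / 787,456⌋ = 2,727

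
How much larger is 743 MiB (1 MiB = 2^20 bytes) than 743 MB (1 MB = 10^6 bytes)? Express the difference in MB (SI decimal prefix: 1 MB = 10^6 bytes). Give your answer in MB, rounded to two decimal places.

36.09 MB

743 MiB = 743 × 1,048,576 = 779,091,968 bytes
743 MB = 743 × 1,000,000 = 743,000,000 bytes
difference = 36,091,968 bytes
36,091,968 / 1,000,000 = 36.09 MB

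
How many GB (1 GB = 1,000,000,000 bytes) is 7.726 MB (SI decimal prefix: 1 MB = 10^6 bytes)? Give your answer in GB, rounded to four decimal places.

0.0077 GB

7.726 MB = 7.726 × 10^6 bytes = 7,726,000 bytes
1 GB = 1,000,000,000 bytes
7,726,000 / 1,000,000,000 = 0.0077 GB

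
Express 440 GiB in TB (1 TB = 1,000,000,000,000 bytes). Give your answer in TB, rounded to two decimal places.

440 GiB × 1,073,741,824 bytes/GiB = 472,446,402,560 bytes
1 TB = 10^12 bytes = 1,000,000,000,000 bytes
472,446,402,560 / 1,000,000,000,000 = 0.47 TB

0.47 TB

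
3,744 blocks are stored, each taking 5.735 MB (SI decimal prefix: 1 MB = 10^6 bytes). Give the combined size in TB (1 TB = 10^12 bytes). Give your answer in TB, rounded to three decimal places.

0.021 TB

Total = 3,744 × 5.735 MB = 21471.84 MB
= 21471.84 × 1,000,000 bytes = 21,471,840,000 bytes
1 TB = 1,000,000,000,000 bytes
21,471,840,000 / 1,000,000,000,000 = 0.021 TB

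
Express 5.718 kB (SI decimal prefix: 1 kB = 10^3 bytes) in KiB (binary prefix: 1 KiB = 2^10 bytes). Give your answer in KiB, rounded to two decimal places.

5.718 kB = 5.718 × 10^3 bytes = 5,718 bytes
1 KiB = 2^10 bytes = 1,024 bytes
5,718 / 1,024 = 5.58 KiB

5.58 KiB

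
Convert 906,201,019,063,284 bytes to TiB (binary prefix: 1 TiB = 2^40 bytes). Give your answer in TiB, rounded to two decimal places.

824.19 TiB

906,201,019,063,284 bytes given.
1 TiB = 2^40 bytes = 1,099,511,627,776 bytes
906,201,019,063,284 / 1,099,511,627,776 = 824.19 TiB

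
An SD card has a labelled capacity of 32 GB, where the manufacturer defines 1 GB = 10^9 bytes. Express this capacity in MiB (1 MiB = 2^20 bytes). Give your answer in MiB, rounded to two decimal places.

30,517.58 MiB

32 GB = 32 × 10^9 bytes = 32,000,000,000 bytes
1 MiB = 1,048,576 bytes
32,000,000,000 / 1,048,576 = 30,517.58 MiB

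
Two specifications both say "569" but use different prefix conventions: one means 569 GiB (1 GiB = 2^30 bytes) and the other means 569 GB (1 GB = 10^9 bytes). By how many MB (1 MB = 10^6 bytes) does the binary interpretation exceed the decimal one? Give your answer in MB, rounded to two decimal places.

41,959.10 MB

569 GiB = 569 × 1,073,741,824 = 610,959,097,856 bytes
569 GB = 569 × 1,000,000,000 = 569,000,000,000 bytes
difference = 41,959,097,856 bytes
41,959,097,856 / 1,000,000 = 41,959.10 MB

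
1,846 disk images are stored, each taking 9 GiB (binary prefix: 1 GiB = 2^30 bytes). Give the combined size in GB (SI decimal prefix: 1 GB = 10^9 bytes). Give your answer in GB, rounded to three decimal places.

17,839.147 GB

Total = 1,846 × 9 GiB = 16,614 GiB
= 16,614 × 1,073,741,824 bytes = 17,839,146,663,936 bytes
1 GB = 1,000,000,000 bytes
17,839,146,663,936 / 1,000,000,000 = 17,839.147 GB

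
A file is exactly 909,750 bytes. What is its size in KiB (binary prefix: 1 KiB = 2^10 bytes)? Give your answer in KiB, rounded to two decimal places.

888.43 KiB

909,750 bytes given.
1 KiB = 2^10 bytes = 1,024 bytes
909,750 / 1,024 = 888.43 KiB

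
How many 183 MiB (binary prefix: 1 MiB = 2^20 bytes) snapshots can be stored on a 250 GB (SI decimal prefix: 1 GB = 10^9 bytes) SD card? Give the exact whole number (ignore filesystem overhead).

Capacity: 250 GB = 250,000,000,000 bytes
Per item: 183 MiB = 191,889,408 bytes
⌊250,000,000,000 / 191,889,408⌋ = 1,302

1,302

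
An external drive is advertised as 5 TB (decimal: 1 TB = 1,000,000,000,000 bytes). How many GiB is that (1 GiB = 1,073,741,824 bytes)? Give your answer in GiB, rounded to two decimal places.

5 TB × 1,000,000,000,000 bytes/TB = 5,000,000,000,000 bytes
1 GiB = 1,073,741,824 bytes
5,000,000,000,000 / 1,073,741,824 = 4,656.61 GiB

4,656.61 GiB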